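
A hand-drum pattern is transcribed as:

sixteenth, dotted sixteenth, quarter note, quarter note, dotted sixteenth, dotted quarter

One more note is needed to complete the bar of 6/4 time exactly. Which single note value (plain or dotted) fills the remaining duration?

dotted quarter note

The bar of 6/4 = 48 thirty-second notes.
In thirty-second notes: sixteenth = 2; dotted sixteenth = 3; quarter note = 8; quarter note = 8; dotted sixteenth = 3; dotted quarter = 12.
Total: 2 + 3 + 8 + 8 + 3 + 12 = 36.
Remaining: 48 − 36 = 12 thirty-second notes, which is a dotted quarter note.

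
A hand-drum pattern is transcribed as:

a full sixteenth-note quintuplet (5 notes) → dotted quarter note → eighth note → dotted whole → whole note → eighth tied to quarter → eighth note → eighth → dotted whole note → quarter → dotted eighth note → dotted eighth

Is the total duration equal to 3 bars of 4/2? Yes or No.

Yes

One bar of 4/2 = 32 sixteenth notes, so 3 bars = 96.
In sixteenth notes: a full sixteenth-note quintuplet (5 notes) (five quintuplet sixteenths span one quarter) = 4; dotted quarter note = 6; eighth note = 2; dotted whole = 24; whole note = 16; eighth tied to quarter (eighth + quarter) = 6; eighth note = 2; eighth = 2; dotted whole note = 24; quarter = 4; dotted eighth note = 3; dotted eighth = 3.
Sum: 4 + 6 + 2 + 24 + 16 + 6 + 2 + 2 + 24 + 4 + 3 + 3 = 96.
96 equals 96, so the answer is Yes.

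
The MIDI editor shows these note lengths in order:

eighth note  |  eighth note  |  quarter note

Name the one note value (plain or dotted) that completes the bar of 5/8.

eighth note

The bar of 5/8 = 5 eighth notes.
In eighth notes: eighth note = 1; eighth note = 1; quarter note = 2.
Altogether 1 + 1 + 2 = 4.
Remaining: 5 − 4 = 1 eighth note, which is a eighth note.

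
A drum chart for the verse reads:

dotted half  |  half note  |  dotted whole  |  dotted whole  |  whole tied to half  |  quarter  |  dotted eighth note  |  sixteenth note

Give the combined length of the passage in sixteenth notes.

Express everything in sixteenth notes: dotted half = 12; half note = 8; dotted whole = 24; dotted whole = 24; whole tied to half (whole + half) = 24; quarter = 4; dotted eighth note = 3; sixteenth note = 1.
Altogether 12 + 8 + 24 + 24 + 24 + 4 + 3 + 1 = 100 sixteenth notes.

100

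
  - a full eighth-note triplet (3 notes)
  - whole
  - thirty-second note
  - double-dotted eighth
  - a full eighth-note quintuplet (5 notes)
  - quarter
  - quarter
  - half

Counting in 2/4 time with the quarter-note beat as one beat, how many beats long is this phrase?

12

One quarter-note beat = 8 thirty-second notes.
Each duration in thirty-second notes: a full eighth-note triplet (3 notes) (three triplet eighths span one quarter) = 8; whole = 32; thirty-second note = 1; double-dotted eighth = 7; a full eighth-note quintuplet (5 notes) (five quintuplet eighths span one half) = 16; quarter = 8; quarter = 8; half = 16.
Altogether 8 + 32 + 1 + 7 + 16 + 8 + 8 + 16 = 96.
96 ÷ 8 = 12 beats.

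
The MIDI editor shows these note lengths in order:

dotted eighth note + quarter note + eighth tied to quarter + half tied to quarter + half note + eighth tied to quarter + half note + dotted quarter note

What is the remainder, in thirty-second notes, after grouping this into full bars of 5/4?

26

One bar of 5/4 = 20 sixteenth notes.
Each duration in sixteenth notes: dotted eighth note = 3; quarter note = 4; eighth tied to quarter (eighth + quarter) = 6; half tied to quarter (half + quarter) = 12; half note = 8; eighth tied to quarter (eighth + quarter) = 6; half note = 8; dotted quarter note = 6.
Altogether 3 + 4 + 6 + 12 + 8 + 6 + 8 + 6 = 53.
53 ÷ 20 = 2 complete bars with 13 sixteenth notes remaining = 26 thirty-second notes.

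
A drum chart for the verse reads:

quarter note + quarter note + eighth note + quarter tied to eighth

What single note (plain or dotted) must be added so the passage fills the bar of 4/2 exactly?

whole note

The bar of 4/2 = 16 eighth notes.
Convert each value to eighth notes: quarter note = 2; quarter note = 2; eighth note = 1; quarter tied to eighth (quarter + eighth) = 3.
Sum: 2 + 2 + 1 + 3 = 8.
Remaining: 16 − 8 = 8 eighth notes, which is a whole note.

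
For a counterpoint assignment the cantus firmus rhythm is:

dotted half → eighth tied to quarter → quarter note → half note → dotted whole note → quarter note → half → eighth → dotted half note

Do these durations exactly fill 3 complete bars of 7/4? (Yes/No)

One bar of 7/4 = 14 eighth notes, so 3 bars = 42.
Express everything in eighth notes: dotted half = 6; eighth tied to quarter (eighth + quarter) = 3; quarter note = 2; half note = 4; dotted whole note = 12; quarter note = 2; half = 4; eighth = 1; dotted half note = 6.
Adding: 6 + 3 + 2 + 4 + 12 + 2 + 4 + 1 + 6 = 40.
40 falls short of 42, so the answer is No.

No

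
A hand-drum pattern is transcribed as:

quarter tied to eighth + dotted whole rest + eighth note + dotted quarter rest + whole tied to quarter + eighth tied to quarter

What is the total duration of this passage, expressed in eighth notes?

Each duration in eighth notes: quarter tied to eighth (quarter + eighth) = 3; dotted whole rest = 12; eighth note = 1; dotted quarter rest = 3; whole tied to quarter (whole + quarter) = 10; eighth tied to quarter (eighth + quarter) = 3.
Adding: 3 + 12 + 1 + 3 + 10 + 3 = 32 eighth notes.

32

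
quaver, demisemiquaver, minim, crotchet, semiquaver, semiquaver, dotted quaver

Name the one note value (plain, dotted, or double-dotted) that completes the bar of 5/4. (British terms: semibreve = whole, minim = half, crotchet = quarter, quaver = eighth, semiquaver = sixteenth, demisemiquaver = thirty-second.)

thirty-second note

The bar of 5/4 = 40 thirty-second notes.
Each duration in thirty-second notes: quaver = 4; demisemiquaver = 1; minim = 16; crotchet = 8; semiquaver = 2; semiquaver = 2; dotted quaver = 6.
Adding: 4 + 1 + 16 + 8 + 2 + 2 + 6 = 39.
Remaining: 40 − 39 = 1 thirty-second note, which is a thirty-second note.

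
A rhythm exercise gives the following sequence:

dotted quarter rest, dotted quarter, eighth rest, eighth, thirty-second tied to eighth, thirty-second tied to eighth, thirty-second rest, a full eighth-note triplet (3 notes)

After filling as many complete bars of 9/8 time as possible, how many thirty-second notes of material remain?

One bar of 9/8 = 36 thirty-second notes.
In thirty-second notes: dotted quarter rest = 12; dotted quarter = 12; eighth rest = 4; eighth = 4; thirty-second tied to eighth (thirty-second + eighth) = 5; thirty-second tied to eighth (thirty-second + eighth) = 5; thirty-second rest = 1; a full eighth-note triplet (3 notes) (three triplet eighths span one quarter) = 8.
Total: 12 + 12 + 4 + 4 + 5 + 5 + 1 + 8 = 51.
51 ÷ 36 = 1 complete bar with 15 thirty-second notes remaining.

15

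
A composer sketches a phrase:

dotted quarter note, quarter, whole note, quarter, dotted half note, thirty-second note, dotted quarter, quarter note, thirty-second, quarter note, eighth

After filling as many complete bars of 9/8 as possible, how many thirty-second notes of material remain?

One bar of 9/8 = 36 thirty-second notes.
Working in thirty-second notes: dotted quarter note = 12; quarter = 8; whole note = 32; quarter = 8; dotted half note = 24; thirty-second note = 1; dotted quarter = 12; quarter note = 8; thirty-second = 1; quarter note = 8; eighth = 4.
Altogether 12 + 8 + 32 + 8 + 24 + 1 + 12 + 8 + 1 + 8 + 4 = 118.
118 ÷ 36 = 3 complete bars with 10 thirty-second notes remaining.

10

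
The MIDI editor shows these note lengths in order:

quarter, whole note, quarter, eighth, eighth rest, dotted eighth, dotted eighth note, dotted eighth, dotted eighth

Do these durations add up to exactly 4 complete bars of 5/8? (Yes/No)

Yes

One bar of 5/8 = 10 sixteenth notes, so 4 bars = 40.
Convert each value to sixteenth notes: quarter = 4; whole note = 16; quarter = 4; eighth = 2; eighth rest = 2; dotted eighth = 3; dotted eighth note = 3; dotted eighth = 3; dotted eighth = 3.
Altogether 4 + 16 + 4 + 2 + 2 + 3 + 3 + 3 + 3 = 40.
40 equals 40, so the answer is Yes.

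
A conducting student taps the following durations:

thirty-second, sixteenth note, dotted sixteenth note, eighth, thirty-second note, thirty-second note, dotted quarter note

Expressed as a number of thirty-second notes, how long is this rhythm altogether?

In thirty-second notes: thirty-second = 1; sixteenth note = 2; dotted sixteenth note = 3; eighth = 4; thirty-second note = 1; thirty-second note = 1; dotted quarter note = 12.
Sum: 1 + 2 + 3 + 4 + 1 + 1 + 12 = 24 thirty-second notes.

24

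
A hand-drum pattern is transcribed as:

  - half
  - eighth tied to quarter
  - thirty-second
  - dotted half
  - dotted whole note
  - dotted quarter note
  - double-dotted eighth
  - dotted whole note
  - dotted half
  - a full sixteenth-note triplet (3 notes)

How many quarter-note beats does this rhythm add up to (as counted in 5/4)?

One quarter-note beat = 8 thirty-second notes.
Express everything in thirty-second notes: half = 16; eighth tied to quarter (eighth + quarter) = 12; thirty-second = 1; dotted half = 24; dotted whole note = 48; dotted quarter note = 12; double-dotted eighth = 7; dotted whole note = 48; dotted half = 24; a full sixteenth-note triplet (3 notes) (three triplet sixteenths span one eighth) = 4.
Altogether 16 + 12 + 1 + 24 + 48 + 12 + 7 + 48 + 24 + 4 = 196.
196 ÷ 8 = 24.5 beats.

24.5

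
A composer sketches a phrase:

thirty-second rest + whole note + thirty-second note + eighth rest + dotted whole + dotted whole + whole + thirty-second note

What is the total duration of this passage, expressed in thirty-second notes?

167

Each duration in thirty-second notes: thirty-second rest = 1; whole note = 32; thirty-second note = 1; eighth rest = 4; dotted whole = 48; dotted whole = 48; whole = 32; thirty-second note = 1.
Sum: 1 + 32 + 1 + 4 + 48 + 48 + 32 + 1 = 167 thirty-second notes.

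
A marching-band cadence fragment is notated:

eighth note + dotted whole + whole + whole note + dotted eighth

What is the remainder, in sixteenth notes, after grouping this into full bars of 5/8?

1

One bar of 5/8 = 10 sixteenth notes.
In sixteenth notes: eighth note = 2; dotted whole = 24; whole = 16; whole note = 16; dotted eighth = 3.
Adding: 2 + 24 + 16 + 16 + 3 = 61.
61 ÷ 10 = 6 complete bars with 1 sixteenth note remaining.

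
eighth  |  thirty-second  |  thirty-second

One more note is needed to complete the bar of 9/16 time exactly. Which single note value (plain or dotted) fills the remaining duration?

dotted quarter note

The bar of 9/16 = 18 thirty-second notes.
In thirty-second notes: eighth = 4; thirty-second = 1; thirty-second = 1.
Adding: 4 + 1 + 1 = 6.
Remaining: 18 − 6 = 12 thirty-second notes, which is a dotted quarter note.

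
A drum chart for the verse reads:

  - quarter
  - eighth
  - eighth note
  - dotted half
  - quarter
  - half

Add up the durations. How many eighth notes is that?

Working in eighth notes: quarter = 2; eighth = 1; eighth note = 1; dotted half = 6; quarter = 2; half = 4.
Total: 2 + 1 + 1 + 6 + 2 + 4 = 16 eighth notes.

16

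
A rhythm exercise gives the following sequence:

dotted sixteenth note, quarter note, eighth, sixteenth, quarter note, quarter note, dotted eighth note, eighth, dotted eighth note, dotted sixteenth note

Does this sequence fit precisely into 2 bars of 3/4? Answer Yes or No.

One bar of 3/4 = 24 thirty-second notes, so 2 bars = 48.
In thirty-second notes: dotted sixteenth note = 3; quarter note = 8; eighth = 4; sixteenth = 2; quarter note = 8; quarter note = 8; dotted eighth note = 6; eighth = 4; dotted eighth note = 6; dotted sixteenth note = 3.
Adding: 3 + 8 + 4 + 2 + 8 + 8 + 6 + 4 + 6 + 3 = 52.
52 exceeds 48, so the answer is No.

No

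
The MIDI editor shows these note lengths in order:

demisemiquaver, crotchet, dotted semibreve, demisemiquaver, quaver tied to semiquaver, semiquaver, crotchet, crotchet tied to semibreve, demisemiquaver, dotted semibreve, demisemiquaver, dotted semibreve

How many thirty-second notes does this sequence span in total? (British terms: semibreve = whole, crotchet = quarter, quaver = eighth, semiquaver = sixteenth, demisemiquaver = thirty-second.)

212

In thirty-second notes: demisemiquaver = 1; crotchet = 8; dotted semibreve = 48; demisemiquaver = 1; quaver tied to semiquaver (quaver + semiquaver) = 6; semiquaver = 2; crotchet = 8; crotchet tied to semibreve (crotchet + semibreve) = 40; demisemiquaver = 1; dotted semibreve = 48; demisemiquaver = 1; dotted semibreve = 48.
Altogether 1 + 8 + 48 + 1 + 6 + 2 + 8 + 40 + 1 + 48 + 1 + 48 = 212 thirty-second notes.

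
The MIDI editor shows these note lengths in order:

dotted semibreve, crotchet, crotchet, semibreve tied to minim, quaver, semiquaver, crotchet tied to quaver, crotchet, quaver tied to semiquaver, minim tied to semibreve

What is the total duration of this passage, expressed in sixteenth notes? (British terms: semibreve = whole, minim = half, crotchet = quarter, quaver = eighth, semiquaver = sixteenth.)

96

Convert each value to sixteenth notes: dotted semibreve = 24; crotchet = 4; crotchet = 4; semibreve tied to minim (semibreve + minim) = 24; quaver = 2; semiquaver = 1; crotchet tied to quaver (crotchet + quaver) = 6; crotchet = 4; quaver tied to semiquaver (quaver + semiquaver) = 3; minim tied to semibreve (minim + semibreve) = 24.
Adding: 24 + 4 + 4 + 24 + 2 + 1 + 6 + 4 + 3 + 24 = 96 sixteenth notes.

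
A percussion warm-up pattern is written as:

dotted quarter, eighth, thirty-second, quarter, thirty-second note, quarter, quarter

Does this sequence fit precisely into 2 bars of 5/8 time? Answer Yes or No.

No

One bar of 5/8 = 20 thirty-second notes, so 2 bars = 40.
Each duration in thirty-second notes: dotted quarter = 12; eighth = 4; thirty-second = 1; quarter = 8; thirty-second note = 1; quarter = 8; quarter = 8.
Sum: 12 + 4 + 1 + 8 + 1 + 8 + 8 = 42.
42 exceeds 40, so the answer is No.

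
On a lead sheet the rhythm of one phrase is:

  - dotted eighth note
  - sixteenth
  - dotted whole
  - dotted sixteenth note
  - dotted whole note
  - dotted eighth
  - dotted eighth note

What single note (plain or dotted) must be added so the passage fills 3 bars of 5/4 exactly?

thirty-second note

3 bars of 5/4 = 120 thirty-second notes.
Express everything in thirty-second notes: dotted eighth note = 6; sixteenth = 2; dotted whole = 48; dotted sixteenth note = 3; dotted whole note = 48; dotted eighth = 6; dotted eighth note = 6.
Altogether 6 + 2 + 48 + 3 + 48 + 6 + 6 = 119.
Remaining: 120 − 119 = 1 thirty-second note, which is a thirty-second note.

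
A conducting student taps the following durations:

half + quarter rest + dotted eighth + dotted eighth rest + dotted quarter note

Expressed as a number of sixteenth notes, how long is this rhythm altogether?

Each duration in sixteenth notes: half = 8; quarter rest = 4; dotted eighth = 3; dotted eighth rest = 3; dotted quarter note = 6.
Adding: 8 + 4 + 3 + 3 + 6 = 24 sixteenth notes.

24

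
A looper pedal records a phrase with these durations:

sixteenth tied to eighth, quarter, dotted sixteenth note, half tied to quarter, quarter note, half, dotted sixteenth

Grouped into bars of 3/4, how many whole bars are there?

One bar of 3/4 = 24 thirty-second notes.
Each duration in thirty-second notes: sixteenth tied to eighth (sixteenth + eighth) = 6; quarter = 8; dotted sixteenth note = 3; half tied to quarter (half + quarter) = 24; quarter note = 8; half = 16; dotted sixteenth = 3.
Adding: 6 + 8 + 3 + 24 + 8 + 16 + 3 = 68.
68 ÷ 24 = 2 complete bars with 20 left over.

2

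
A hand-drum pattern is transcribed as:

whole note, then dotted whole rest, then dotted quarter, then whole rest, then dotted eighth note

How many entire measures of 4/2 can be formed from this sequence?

2

One bar of 4/2 = 32 sixteenth notes.
In sixteenth notes: whole note = 16; dotted whole rest = 24; dotted quarter = 6; whole rest = 16; dotted eighth note = 3.
Total: 16 + 24 + 6 + 16 + 3 = 65.
65 ÷ 32 = 2 complete bars with 1 left over.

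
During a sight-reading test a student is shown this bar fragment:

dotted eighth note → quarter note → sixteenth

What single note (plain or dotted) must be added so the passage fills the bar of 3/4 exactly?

The bar of 3/4 = 12 sixteenth notes.
Convert each value to sixteenth notes: dotted eighth note = 3; quarter note = 4; sixteenth = 1.
Total: 3 + 4 + 1 = 8.
Remaining: 12 − 8 = 4 sixteenth notes, which is a quarter note.

quarter note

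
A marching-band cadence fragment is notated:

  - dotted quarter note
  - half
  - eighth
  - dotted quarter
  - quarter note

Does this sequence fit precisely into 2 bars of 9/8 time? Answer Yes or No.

One bar of 9/8 = 9 eighth notes, so 2 bars = 18.
Express everything in eighth notes: dotted quarter note = 3; half = 4; eighth = 1; dotted quarter = 3; quarter note = 2.
Sum: 3 + 4 + 1 + 3 + 2 = 13.
13 falls short of 18, so the answer is No.

No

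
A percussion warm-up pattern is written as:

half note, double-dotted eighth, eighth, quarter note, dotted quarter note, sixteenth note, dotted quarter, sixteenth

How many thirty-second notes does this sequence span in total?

63

Each duration in thirty-second notes: half note = 16; double-dotted eighth = 7; eighth = 4; quarter note = 8; dotted quarter note = 12; sixteenth note = 2; dotted quarter = 12; sixteenth = 2.
Total: 16 + 7 + 4 + 8 + 12 + 2 + 12 + 2 = 63 thirty-second notes.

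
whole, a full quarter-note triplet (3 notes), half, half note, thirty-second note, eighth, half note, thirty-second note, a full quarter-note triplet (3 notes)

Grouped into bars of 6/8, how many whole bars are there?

4

One bar of 6/8 = 24 thirty-second notes.
Working in thirty-second notes: whole = 32; a full quarter-note triplet (3 notes) (three triplet quarters span one half) = 16; half = 16; half note = 16; thirty-second note = 1; eighth = 4; half note = 16; thirty-second note = 1; a full quarter-note triplet (3 notes) (three triplet quarters span one half) = 16.
Total: 32 + 16 + 16 + 16 + 1 + 4 + 16 + 1 + 16 = 118.
118 ÷ 24 = 4 complete bars with 22 left over.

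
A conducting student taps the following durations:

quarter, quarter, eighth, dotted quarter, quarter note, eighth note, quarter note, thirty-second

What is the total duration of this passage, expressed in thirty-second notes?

Working in thirty-second notes: quarter = 8; quarter = 8; eighth = 4; dotted quarter = 12; quarter note = 8; eighth note = 4; quarter note = 8; thirty-second = 1.
Adding: 8 + 8 + 4 + 12 + 8 + 4 + 8 + 1 = 53 thirty-second notes.

53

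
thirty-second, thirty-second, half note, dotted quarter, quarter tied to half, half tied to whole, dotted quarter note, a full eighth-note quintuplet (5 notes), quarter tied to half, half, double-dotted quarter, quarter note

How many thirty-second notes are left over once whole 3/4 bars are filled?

0

One bar of 3/4 = 24 thirty-second notes.
Convert each value to thirty-second notes: thirty-second = 1; thirty-second = 1; half note = 16; dotted quarter = 12; quarter tied to half (quarter + half) = 24; half tied to whole (half + whole) = 48; dotted quarter note = 12; a full eighth-note quintuplet (5 notes) (five quintuplet eighths span one half) = 16; quarter tied to half (quarter + half) = 24; half = 16; double-dotted quarter = 14; quarter note = 8.
Sum: 1 + 1 + 16 + 12 + 24 + 48 + 12 + 16 + 24 + 16 + 14 + 8 = 192.
192 ÷ 24 = 8 complete bars with 0 thirty-second notes remaining.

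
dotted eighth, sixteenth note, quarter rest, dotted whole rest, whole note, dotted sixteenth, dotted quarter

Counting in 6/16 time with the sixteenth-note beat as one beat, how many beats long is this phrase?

One sixteenth-note beat = 2 thirty-second notes.
In thirty-second notes: dotted eighth = 6; sixteenth note = 2; quarter rest = 8; dotted whole rest = 48; whole note = 32; dotted sixteenth = 3; dotted quarter = 12.
Total: 6 + 2 + 8 + 48 + 32 + 3 + 12 = 111.
111 ÷ 2 = 55.5 beats.

55.5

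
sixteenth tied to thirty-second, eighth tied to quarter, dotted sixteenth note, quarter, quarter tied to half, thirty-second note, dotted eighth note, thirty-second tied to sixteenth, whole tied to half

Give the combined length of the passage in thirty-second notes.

Working in thirty-second notes: sixteenth tied to thirty-second (sixteenth + thirty-second) = 3; eighth tied to quarter (eighth + quarter) = 12; dotted sixteenth note = 3; quarter = 8; quarter tied to half (quarter + half) = 24; thirty-second note = 1; dotted eighth note = 6; thirty-second tied to sixteenth (thirty-second + sixteenth) = 3; whole tied to half (whole + half) = 48.
Total: 3 + 12 + 3 + 8 + 24 + 1 + 6 + 3 + 48 = 108 thirty-second notes.

108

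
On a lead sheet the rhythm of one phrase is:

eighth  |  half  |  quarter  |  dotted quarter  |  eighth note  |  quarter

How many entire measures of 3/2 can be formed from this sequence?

1

One bar of 3/2 = 12 eighth notes.
In eighth notes: eighth = 1; half = 4; quarter = 2; dotted quarter = 3; eighth note = 1; quarter = 2.
Sum: 1 + 4 + 2 + 3 + 1 + 2 = 13.
13 ÷ 12 = 1 complete bar with 1 left over.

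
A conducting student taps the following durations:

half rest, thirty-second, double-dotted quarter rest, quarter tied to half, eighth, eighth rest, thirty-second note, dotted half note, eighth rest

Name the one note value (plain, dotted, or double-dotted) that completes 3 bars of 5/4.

double-dotted half note

3 bars of 5/4 = 120 thirty-second notes.
Express everything in thirty-second notes: half rest = 16; thirty-second = 1; double-dotted quarter rest = 14; quarter tied to half (quarter + half) = 24; eighth = 4; eighth rest = 4; thirty-second note = 1; dotted half note = 24; eighth rest = 4.
Altogether 16 + 1 + 14 + 24 + 4 + 4 + 1 + 24 + 4 = 92.
Remaining: 120 − 92 = 28 thirty-second notes, which is a double-dotted half note.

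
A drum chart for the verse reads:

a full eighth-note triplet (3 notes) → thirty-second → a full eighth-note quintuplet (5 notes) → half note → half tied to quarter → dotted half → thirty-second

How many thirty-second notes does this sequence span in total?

90

Working in thirty-second notes: a full eighth-note triplet (3 notes) (three triplet eighths span one quarter) = 8; thirty-second = 1; a full eighth-note quintuplet (5 notes) (five quintuplet eighths span one half) = 16; half note = 16; half tied to quarter (half + quarter) = 24; dotted half = 24; thirty-second = 1.
Altogether 8 + 1 + 16 + 16 + 24 + 24 + 1 = 90 thirty-second notes.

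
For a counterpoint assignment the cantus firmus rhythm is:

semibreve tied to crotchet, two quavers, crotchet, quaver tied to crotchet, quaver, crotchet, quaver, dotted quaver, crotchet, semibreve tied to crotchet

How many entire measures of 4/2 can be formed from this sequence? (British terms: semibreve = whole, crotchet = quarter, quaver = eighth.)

2

One bar of 4/2 = 32 sixteenth notes.
Each duration in sixteenth notes: semibreve tied to crotchet (semibreve + crotchet) = 20; quaver = 2; quaver = 2; crotchet = 4; quaver tied to crotchet (quaver + crotchet) = 6; quaver = 2; crotchet = 4; quaver = 2; dotted quaver = 3; crotchet = 4; semibreve tied to crotchet (semibreve + crotchet) = 20.
Adding: 20 + 2 + 2 + 4 + 6 + 2 + 4 + 2 + 3 + 4 + 20 = 69.
69 ÷ 32 = 2 complete bars with 5 left over.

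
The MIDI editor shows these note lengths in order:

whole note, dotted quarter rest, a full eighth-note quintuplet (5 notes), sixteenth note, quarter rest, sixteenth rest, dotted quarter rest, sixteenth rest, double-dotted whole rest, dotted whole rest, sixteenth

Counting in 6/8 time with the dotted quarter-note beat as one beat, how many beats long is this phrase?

One dotted quarter-note beat = 6 sixteenth notes.
Working in sixteenth notes: whole note = 16; dotted quarter rest = 6; a full eighth-note quintuplet (5 notes) (five quintuplet eighths span one half) = 8; sixteenth note = 1; quarter rest = 4; sixteenth rest = 1; dotted quarter rest = 6; sixteenth rest = 1; double-dotted whole rest = 28; dotted whole rest = 24; sixteenth = 1.
Altogether 16 + 6 + 8 + 1 + 4 + 1 + 6 + 1 + 28 + 24 + 1 = 96.
96 ÷ 6 = 16 beats.

16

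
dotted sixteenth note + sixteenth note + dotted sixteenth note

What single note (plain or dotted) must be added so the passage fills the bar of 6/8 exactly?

half note

The bar of 6/8 = 24 thirty-second notes.
In thirty-second notes: dotted sixteenth note = 3; sixteenth note = 2; dotted sixteenth note = 3.
Adding: 3 + 2 + 3 = 8.
Remaining: 24 − 8 = 16 thirty-second notes, which is a half note.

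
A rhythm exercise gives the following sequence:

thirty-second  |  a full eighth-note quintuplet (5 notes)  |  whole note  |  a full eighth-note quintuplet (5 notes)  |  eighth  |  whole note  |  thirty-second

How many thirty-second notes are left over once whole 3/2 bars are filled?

One bar of 3/2 = 48 thirty-second notes.
Express everything in thirty-second notes: thirty-second = 1; a full eighth-note quintuplet (5 notes) (five quintuplet eighths span one half) = 16; whole note = 32; a full eighth-note quintuplet (5 notes) (five quintuplet eighths span one half) = 16; eighth = 4; whole note = 32; thirty-second = 1.
Adding: 1 + 16 + 32 + 16 + 4 + 32 + 1 = 102.
102 ÷ 48 = 2 complete bars with 6 thirty-second notes remaining.

6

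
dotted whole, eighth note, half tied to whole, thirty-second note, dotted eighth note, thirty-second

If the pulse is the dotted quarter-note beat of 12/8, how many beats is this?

One dotted quarter-note beat = 12 thirty-second notes.
Express everything in thirty-second notes: dotted whole = 48; eighth note = 4; half tied to whole (half + whole) = 48; thirty-second note = 1; dotted eighth note = 6; thirty-second = 1.
Adding: 48 + 4 + 48 + 1 + 6 + 1 = 108.
108 ÷ 12 = 9 beats.

9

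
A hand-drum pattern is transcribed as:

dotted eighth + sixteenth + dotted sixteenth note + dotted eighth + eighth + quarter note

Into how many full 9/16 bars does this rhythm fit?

One bar of 9/16 = 18 thirty-second notes.
Convert each value to thirty-second notes: dotted eighth = 6; sixteenth = 2; dotted sixteenth note = 3; dotted eighth = 6; eighth = 4; quarter note = 8.
Sum: 6 + 2 + 3 + 6 + 4 + 8 = 29.
29 ÷ 18 = 1 complete bar with 11 left over.

1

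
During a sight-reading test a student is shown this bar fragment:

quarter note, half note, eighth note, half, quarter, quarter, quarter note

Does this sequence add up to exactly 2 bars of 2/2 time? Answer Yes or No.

One bar of 2/2 = 8 eighth notes, so 2 bars = 16.
Convert each value to eighth notes: quarter note = 2; half note = 4; eighth note = 1; half = 4; quarter = 2; quarter = 2; quarter note = 2.
Altogether 2 + 4 + 1 + 4 + 2 + 2 + 2 = 17.
17 exceeds 16, so the answer is No.

No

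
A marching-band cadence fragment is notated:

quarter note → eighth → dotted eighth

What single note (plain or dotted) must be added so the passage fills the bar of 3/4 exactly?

dotted eighth note

The bar of 3/4 = 12 sixteenth notes.
Each duration in sixteenth notes: quarter note = 4; eighth = 2; dotted eighth = 3.
Adding: 4 + 2 + 3 = 9.
Remaining: 12 − 9 = 3 sixteenth notes, which is a dotted eighth note.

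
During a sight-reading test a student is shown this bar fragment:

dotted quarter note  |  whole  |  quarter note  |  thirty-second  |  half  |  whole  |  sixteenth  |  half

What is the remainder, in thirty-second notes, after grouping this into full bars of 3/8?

One bar of 3/8 = 12 thirty-second notes.
Working in thirty-second notes: dotted quarter note = 12; whole = 32; quarter note = 8; thirty-second = 1; half = 16; whole = 32; sixteenth = 2; half = 16.
Altogether 12 + 32 + 8 + 1 + 16 + 32 + 2 + 16 = 119.
119 ÷ 12 = 9 complete bars with 11 thirty-second notes remaining.

11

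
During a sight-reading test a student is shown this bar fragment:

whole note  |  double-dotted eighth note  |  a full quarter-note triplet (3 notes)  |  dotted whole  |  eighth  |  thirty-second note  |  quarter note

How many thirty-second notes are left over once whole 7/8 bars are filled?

4

One bar of 7/8 = 28 thirty-second notes.
Convert each value to thirty-second notes: whole note = 32; double-dotted eighth note = 7; a full quarter-note triplet (3 notes) (three triplet quarters span one half) = 16; dotted whole = 48; eighth = 4; thirty-second note = 1; quarter note = 8.
Sum: 32 + 7 + 16 + 48 + 4 + 1 + 8 = 116.
116 ÷ 28 = 4 complete bars with 4 thirty-second notes remaining.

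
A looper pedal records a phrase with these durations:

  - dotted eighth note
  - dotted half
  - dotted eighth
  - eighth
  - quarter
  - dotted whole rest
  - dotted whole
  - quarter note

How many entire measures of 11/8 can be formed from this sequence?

One bar of 11/8 = 22 sixteenth notes.
Working in sixteenth notes: dotted eighth note = 3; dotted half = 12; dotted eighth = 3; eighth = 2; quarter = 4; dotted whole rest = 24; dotted whole = 24; quarter note = 4.
Sum: 3 + 12 + 3 + 2 + 4 + 24 + 24 + 4 = 76.
76 ÷ 22 = 3 complete bars with 10 left over.

3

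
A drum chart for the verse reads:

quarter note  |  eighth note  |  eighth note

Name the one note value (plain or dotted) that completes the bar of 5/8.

The bar of 5/8 = 5 eighth notes.
Working in eighth notes: quarter note = 2; eighth note = 1; eighth note = 1.
Adding: 2 + 1 + 1 = 4.
Remaining: 5 − 4 = 1 eighth note, which is a eighth note.

eighth note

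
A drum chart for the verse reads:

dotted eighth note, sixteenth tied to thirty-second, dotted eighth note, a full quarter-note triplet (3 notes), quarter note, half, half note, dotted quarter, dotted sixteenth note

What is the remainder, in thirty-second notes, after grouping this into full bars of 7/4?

30

One bar of 7/4 = 56 thirty-second notes.
Each duration in thirty-second notes: dotted eighth note = 6; sixteenth tied to thirty-second (sixteenth + thirty-second) = 3; dotted eighth note = 6; a full quarter-note triplet (3 notes) (three triplet quarters span one half) = 16; quarter note = 8; half = 16; half note = 16; dotted quarter = 12; dotted sixteenth note = 3.
Altogether 6 + 3 + 6 + 16 + 8 + 16 + 16 + 12 + 3 = 86.
86 ÷ 56 = 1 complete bar with 30 thirty-second notes remaining.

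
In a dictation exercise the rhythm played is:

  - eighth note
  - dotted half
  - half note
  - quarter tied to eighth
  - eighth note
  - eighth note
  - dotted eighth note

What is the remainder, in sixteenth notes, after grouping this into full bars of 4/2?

3

One bar of 4/2 = 32 sixteenth notes.
Working in sixteenth notes: eighth note = 2; dotted half = 12; half note = 8; quarter tied to eighth (quarter + eighth) = 6; eighth note = 2; eighth note = 2; dotted eighth note = 3.
Altogether 2 + 12 + 8 + 6 + 2 + 2 + 3 = 35.
35 ÷ 32 = 1 complete bar with 3 sixteenth notes remaining.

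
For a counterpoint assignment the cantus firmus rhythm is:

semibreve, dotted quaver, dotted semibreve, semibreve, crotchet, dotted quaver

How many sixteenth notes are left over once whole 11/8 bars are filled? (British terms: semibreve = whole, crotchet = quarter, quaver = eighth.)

One bar of 11/8 = 22 sixteenth notes.
Each duration in sixteenth notes: semibreve = 16; dotted quaver = 3; dotted semibreve = 24; semibreve = 16; crotchet = 4; dotted quaver = 3.
Sum: 16 + 3 + 24 + 16 + 4 + 3 = 66.
66 ÷ 22 = 3 complete bars with 0 sixteenth notes remaining.

0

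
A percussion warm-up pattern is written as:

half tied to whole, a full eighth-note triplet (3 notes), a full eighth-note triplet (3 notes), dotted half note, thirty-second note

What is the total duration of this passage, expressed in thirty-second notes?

89

In thirty-second notes: half tied to whole (half + whole) = 48; a full eighth-note triplet (3 notes) (three triplet eighths span one quarter) = 8; a full eighth-note triplet (3 notes) (three triplet eighths span one quarter) = 8; dotted half note = 24; thirty-second note = 1.
Sum: 48 + 8 + 8 + 24 + 1 = 89 thirty-second notes.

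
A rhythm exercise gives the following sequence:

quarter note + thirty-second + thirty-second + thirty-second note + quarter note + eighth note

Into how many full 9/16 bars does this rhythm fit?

1

One bar of 9/16 = 18 thirty-second notes.
Each duration in thirty-second notes: quarter note = 8; thirty-second = 1; thirty-second = 1; thirty-second note = 1; quarter note = 8; eighth note = 4.
Altogether 8 + 1 + 1 + 1 + 8 + 4 = 23.
23 ÷ 18 = 1 complete bar with 5 left over.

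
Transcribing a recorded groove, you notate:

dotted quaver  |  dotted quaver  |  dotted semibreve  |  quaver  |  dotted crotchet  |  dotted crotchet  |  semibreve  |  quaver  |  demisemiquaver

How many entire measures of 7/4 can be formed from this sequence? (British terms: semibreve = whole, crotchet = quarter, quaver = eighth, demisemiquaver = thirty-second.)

2

One bar of 7/4 = 56 thirty-second notes.
Each duration in thirty-second notes: dotted quaver = 6; dotted quaver = 6; dotted semibreve = 48; quaver = 4; dotted crotchet = 12; dotted crotchet = 12; semibreve = 32; quaver = 4; demisemiquaver = 1.
Adding: 6 + 6 + 48 + 4 + 12 + 12 + 32 + 4 + 1 = 125.
125 ÷ 56 = 2 complete bars with 13 left over.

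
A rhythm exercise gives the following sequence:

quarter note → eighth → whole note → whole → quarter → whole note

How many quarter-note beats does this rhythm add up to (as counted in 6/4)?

14.5

One quarter-note beat = 2 eighth notes.
Convert each value to eighth notes: quarter note = 2; eighth = 1; whole note = 8; whole = 8; quarter = 2; whole note = 8.
Sum: 2 + 1 + 8 + 8 + 2 + 8 = 29.
29 ÷ 2 = 14.5 beats.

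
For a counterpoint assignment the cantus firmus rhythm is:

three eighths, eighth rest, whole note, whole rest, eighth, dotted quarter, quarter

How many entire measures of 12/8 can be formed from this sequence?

2

One bar of 12/8 = 12 eighth notes.
Working in eighth notes: eighth = 1; eighth = 1; eighth = 1; eighth rest = 1; whole note = 8; whole rest = 8; eighth = 1; dotted quarter = 3; quarter = 2.
Sum: 1 + 1 + 1 + 1 + 8 + 8 + 1 + 3 + 2 = 26.
26 ÷ 12 = 2 complete bars with 2 left over.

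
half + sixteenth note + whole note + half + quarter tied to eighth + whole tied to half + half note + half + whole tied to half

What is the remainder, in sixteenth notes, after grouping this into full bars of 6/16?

One bar of 6/16 = 6 sixteenth notes.
Express everything in sixteenth notes: half = 8; sixteenth note = 1; whole note = 16; half = 8; quarter tied to eighth (quarter + eighth) = 6; whole tied to half (whole + half) = 24; half note = 8; half = 8; whole tied to half (whole + half) = 24.
Altogether 8 + 1 + 16 + 8 + 6 + 24 + 8 + 8 + 24 = 103.
103 ÷ 6 = 17 complete bars with 1 sixteenth note remaining.

1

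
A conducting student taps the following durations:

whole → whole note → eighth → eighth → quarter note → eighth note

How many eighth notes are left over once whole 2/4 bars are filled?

One bar of 2/4 = 4 eighth notes.
Convert each value to eighth notes: whole = 8; whole note = 8; eighth = 1; eighth = 1; quarter note = 2; eighth note = 1.
Adding: 8 + 8 + 1 + 1 + 2 + 1 = 21.
21 ÷ 4 = 5 complete bars with 1 eighth note remaining.

1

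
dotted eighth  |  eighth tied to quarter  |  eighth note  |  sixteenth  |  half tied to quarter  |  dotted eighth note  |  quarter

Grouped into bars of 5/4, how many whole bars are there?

1

One bar of 5/4 = 20 sixteenth notes.
Working in sixteenth notes: dotted eighth = 3; eighth tied to quarter (eighth + quarter) = 6; eighth note = 2; sixteenth = 1; half tied to quarter (half + quarter) = 12; dotted eighth note = 3; quarter = 4.
Adding: 3 + 6 + 2 + 1 + 12 + 3 + 4 = 31.
31 ÷ 20 = 1 complete bar with 11 left over.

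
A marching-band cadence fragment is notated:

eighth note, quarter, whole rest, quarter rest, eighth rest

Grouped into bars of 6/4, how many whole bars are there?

One bar of 6/4 = 12 eighth notes.
Working in eighth notes: eighth note = 1; quarter = 2; whole rest = 8; quarter rest = 2; eighth rest = 1.
Altogether 1 + 2 + 8 + 2 + 1 = 14.
14 ÷ 12 = 1 complete bar with 2 left over.

1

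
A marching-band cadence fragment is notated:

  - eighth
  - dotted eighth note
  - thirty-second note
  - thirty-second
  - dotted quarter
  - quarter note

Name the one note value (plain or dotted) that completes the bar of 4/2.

The bar of 4/2 = 64 thirty-second notes.
Each duration in thirty-second notes: eighth = 4; dotted eighth note = 6; thirty-second note = 1; thirty-second = 1; dotted quarter = 12; quarter note = 8.
Altogether 4 + 6 + 1 + 1 + 12 + 8 = 32.
Remaining: 64 − 32 = 32 thirty-second notes, which is a whole note.

whole note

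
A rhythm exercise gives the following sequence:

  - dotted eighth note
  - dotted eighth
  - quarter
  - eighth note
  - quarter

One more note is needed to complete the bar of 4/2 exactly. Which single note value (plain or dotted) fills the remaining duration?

whole note

The bar of 4/2 = 32 sixteenth notes.
Working in sixteenth notes: dotted eighth note = 3; dotted eighth = 3; quarter = 4; eighth note = 2; quarter = 4.
Adding: 3 + 3 + 4 + 2 + 4 = 16.
Remaining: 32 − 16 = 16 sixteenth notes, which is a whole note.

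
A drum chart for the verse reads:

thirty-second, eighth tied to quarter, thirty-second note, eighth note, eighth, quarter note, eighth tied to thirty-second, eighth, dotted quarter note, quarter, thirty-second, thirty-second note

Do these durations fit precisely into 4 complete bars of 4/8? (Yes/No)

No

One bar of 4/8 = 16 thirty-second notes, so 4 bars = 64.
Convert each value to thirty-second notes: thirty-second = 1; eighth tied to quarter (eighth + quarter) = 12; thirty-second note = 1; eighth note = 4; eighth = 4; quarter note = 8; eighth tied to thirty-second (eighth + thirty-second) = 5; eighth = 4; dotted quarter note = 12; quarter = 8; thirty-second = 1; thirty-second note = 1.
Altogether 1 + 12 + 1 + 4 + 4 + 8 + 5 + 4 + 12 + 8 + 1 + 1 = 61.
61 falls short of 64, so the answer is No.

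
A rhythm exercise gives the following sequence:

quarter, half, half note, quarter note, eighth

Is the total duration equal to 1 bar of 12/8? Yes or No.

No

One bar of 12/8 = 12 eighth notes.
Each duration in eighth notes: quarter = 2; half = 4; half note = 4; quarter note = 2; eighth = 1.
Adding: 2 + 4 + 4 + 2 + 1 = 13.
13 exceeds 12, so the answer is No.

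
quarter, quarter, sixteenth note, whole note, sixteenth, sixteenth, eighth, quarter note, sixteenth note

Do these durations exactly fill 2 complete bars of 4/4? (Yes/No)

One bar of 4/4 = 16 sixteenth notes, so 2 bars = 32.
Convert each value to sixteenth notes: quarter = 4; quarter = 4; sixteenth note = 1; whole note = 16; sixteenth = 1; sixteenth = 1; eighth = 2; quarter note = 4; sixteenth note = 1.
Altogether 4 + 4 + 1 + 16 + 1 + 1 + 2 + 4 + 1 = 34.
34 exceeds 32, so the answer is No.

No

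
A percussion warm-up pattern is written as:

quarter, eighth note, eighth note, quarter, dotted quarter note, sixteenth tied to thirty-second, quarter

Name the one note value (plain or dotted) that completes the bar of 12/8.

thirty-second note

The bar of 12/8 = 48 thirty-second notes.
Working in thirty-second notes: quarter = 8; eighth note = 4; eighth note = 4; quarter = 8; dotted quarter note = 12; sixteenth tied to thirty-second (sixteenth + thirty-second) = 3; quarter = 8.
Total: 8 + 4 + 4 + 8 + 12 + 3 + 8 = 47.
Remaining: 48 − 47 = 1 thirty-second note, which is a thirty-second note.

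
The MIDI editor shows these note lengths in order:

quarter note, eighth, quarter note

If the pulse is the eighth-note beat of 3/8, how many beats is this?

5

One eighth-note beat = 2 sixteenth notes.
Express everything in sixteenth notes: quarter note = 4; eighth = 2; quarter note = 4.
Sum: 4 + 2 + 4 = 10.
10 ÷ 2 = 5 beats.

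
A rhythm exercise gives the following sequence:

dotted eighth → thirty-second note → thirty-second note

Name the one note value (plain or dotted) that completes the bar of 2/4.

The bar of 2/4 = 16 thirty-second notes.
Express everything in thirty-second notes: dotted eighth = 6; thirty-second note = 1; thirty-second note = 1.
Sum: 6 + 1 + 1 = 8.
Remaining: 16 − 8 = 8 thirty-second notes, which is a quarter note.

quarter note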